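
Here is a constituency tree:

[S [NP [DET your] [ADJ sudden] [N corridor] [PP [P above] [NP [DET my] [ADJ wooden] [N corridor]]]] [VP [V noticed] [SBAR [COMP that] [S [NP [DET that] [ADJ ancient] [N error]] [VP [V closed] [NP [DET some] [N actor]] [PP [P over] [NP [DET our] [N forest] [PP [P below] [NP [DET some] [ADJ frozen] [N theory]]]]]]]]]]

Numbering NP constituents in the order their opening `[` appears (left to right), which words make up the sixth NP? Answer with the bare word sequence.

some frozen theory

Opening `[NP` markers occur at word positions 1, 5, 10, 14, 17, 20; the sixth of these opens the constituent [NP some frozen theory].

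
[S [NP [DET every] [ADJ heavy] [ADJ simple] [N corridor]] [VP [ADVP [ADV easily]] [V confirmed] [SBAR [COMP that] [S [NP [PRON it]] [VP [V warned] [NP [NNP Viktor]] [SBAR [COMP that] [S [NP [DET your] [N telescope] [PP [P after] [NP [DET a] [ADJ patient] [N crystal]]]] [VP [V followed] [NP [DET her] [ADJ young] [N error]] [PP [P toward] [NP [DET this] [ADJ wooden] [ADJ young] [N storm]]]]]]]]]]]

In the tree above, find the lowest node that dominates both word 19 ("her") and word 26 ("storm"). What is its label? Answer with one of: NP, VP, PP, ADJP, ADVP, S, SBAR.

VP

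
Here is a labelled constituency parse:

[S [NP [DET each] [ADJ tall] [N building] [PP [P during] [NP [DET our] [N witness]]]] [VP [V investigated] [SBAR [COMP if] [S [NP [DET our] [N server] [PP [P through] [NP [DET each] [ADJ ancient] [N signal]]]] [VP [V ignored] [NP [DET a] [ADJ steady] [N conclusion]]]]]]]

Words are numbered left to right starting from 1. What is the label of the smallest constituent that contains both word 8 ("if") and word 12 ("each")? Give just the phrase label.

The smallest bracket enclosing both words is [SBAR if our server through each ancient signal ignored a steady conclusion], so the label is SBAR.

SBAR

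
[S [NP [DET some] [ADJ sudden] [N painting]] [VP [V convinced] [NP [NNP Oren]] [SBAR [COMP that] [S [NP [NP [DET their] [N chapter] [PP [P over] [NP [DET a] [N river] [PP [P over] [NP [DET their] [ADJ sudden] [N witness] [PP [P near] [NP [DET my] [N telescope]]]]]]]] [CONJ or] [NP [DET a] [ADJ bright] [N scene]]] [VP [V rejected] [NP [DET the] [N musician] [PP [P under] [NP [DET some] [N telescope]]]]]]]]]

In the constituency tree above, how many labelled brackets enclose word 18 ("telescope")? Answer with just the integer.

13

Path from the root down to the word: S → VP → SBAR → S → NP → NP → PP → NP → PP → NP → PP → NP → N. That is 13 enclosing brackets.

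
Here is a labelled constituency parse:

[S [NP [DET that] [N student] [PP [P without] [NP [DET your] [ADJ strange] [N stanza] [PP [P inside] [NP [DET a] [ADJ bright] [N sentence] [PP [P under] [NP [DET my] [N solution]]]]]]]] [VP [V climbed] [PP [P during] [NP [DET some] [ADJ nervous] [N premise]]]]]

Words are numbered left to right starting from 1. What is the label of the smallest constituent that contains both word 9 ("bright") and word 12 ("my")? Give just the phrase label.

NP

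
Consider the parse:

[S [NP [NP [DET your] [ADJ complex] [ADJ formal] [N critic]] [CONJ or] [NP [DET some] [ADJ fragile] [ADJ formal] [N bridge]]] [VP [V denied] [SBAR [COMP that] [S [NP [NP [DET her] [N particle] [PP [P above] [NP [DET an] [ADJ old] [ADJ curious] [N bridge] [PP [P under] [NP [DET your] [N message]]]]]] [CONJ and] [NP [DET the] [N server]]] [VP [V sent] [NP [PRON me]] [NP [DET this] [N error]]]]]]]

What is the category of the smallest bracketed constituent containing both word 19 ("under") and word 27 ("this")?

S

The smallest bracket enclosing both words is [S her particle above an old curious bridge under your message and the server sent me this error], so the label is S.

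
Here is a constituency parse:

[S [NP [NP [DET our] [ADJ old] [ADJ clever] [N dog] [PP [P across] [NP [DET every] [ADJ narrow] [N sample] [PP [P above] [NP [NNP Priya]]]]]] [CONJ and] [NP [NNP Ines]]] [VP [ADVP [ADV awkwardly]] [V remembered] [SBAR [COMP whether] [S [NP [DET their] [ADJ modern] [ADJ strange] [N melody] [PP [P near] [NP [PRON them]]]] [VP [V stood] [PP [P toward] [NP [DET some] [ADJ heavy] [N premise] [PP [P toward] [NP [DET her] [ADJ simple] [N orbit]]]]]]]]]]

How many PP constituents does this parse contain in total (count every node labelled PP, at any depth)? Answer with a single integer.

5

The PP constituents are: [PP across every narrow sample above Priya]; [PP above Priya]; [PP near them]; [PP toward some heavy premise toward her simple orbit]; [PP toward her simple orbit]. Total: 5.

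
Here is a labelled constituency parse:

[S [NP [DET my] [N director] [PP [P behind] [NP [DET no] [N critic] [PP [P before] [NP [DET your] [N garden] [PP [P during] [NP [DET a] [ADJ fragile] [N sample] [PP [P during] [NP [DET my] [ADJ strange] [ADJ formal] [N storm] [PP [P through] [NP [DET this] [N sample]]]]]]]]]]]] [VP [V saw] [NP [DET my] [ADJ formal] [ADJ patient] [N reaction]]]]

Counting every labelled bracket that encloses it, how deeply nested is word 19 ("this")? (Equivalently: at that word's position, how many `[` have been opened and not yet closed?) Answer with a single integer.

Counting open brackets not yet closed at "this": [S [NP [PP [NP [PP [NP [PP [NP [PP [NP [PP [NP [DET = 13.

13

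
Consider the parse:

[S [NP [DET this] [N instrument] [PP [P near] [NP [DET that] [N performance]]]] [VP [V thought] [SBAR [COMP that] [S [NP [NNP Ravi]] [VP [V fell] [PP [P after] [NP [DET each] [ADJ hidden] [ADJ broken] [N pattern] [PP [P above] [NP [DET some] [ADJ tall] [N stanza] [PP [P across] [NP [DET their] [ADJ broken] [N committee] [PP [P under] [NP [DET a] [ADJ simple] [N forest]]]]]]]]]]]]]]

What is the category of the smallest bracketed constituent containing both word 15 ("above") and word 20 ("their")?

Word 15 lies under S → VP → SBAR → S → VP → PP → NP → PP → P; word 20 lies under S → VP → SBAR → S → VP → PP → NP → PP → NP → PP → NP → DET. The lowest shared node is the PP.

PP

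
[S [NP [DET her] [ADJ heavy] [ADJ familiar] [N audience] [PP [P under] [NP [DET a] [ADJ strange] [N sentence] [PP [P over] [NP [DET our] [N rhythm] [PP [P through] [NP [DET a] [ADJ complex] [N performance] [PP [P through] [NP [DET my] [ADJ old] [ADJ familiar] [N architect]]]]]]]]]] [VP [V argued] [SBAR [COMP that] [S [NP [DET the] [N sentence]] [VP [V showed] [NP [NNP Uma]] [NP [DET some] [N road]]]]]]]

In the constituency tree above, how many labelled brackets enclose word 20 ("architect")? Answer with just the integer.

Counting open brackets not yet closed at "architect": [S [NP [PP [NP [PP [NP [PP [NP [PP [NP [N = 11.

11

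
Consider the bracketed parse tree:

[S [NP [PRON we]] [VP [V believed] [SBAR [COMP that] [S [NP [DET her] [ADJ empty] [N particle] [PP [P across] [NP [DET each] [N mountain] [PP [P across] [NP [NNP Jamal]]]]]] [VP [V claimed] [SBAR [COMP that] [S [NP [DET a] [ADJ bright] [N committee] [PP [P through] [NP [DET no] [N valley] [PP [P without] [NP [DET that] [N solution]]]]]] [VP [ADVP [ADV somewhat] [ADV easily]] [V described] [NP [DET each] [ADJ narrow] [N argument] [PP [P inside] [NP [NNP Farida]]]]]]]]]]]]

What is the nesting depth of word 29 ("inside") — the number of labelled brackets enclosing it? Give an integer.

11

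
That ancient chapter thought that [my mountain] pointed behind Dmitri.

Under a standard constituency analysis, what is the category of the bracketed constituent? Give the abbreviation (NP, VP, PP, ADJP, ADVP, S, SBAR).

NP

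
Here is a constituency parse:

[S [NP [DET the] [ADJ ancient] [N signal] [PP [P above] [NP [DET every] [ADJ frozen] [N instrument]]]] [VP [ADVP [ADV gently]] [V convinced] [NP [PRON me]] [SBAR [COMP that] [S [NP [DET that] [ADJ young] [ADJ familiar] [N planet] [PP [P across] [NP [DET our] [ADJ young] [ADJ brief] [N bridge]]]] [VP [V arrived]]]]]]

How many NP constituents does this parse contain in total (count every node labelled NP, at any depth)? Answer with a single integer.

5

Listing each NP by its span: [NP the ancient signal above every frozen instrument]; [NP every frozen instrument]; [NP me]; [NP that young familiar planet across our young brief bridge]; [NP our young brief bridge] — that makes 5.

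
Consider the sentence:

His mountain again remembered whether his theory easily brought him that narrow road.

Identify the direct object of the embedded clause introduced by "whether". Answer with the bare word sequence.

that narrow road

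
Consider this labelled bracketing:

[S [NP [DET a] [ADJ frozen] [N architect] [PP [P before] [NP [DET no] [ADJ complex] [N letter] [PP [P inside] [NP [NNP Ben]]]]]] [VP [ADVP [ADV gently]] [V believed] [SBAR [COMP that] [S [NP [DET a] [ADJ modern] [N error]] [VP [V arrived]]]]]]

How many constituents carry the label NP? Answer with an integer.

4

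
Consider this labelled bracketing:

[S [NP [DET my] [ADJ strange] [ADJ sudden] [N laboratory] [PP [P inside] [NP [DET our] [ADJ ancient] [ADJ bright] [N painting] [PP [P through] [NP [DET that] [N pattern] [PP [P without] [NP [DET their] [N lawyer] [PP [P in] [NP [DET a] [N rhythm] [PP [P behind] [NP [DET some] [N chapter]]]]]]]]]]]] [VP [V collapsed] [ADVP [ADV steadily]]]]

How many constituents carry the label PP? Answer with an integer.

Listing each PP by its span: [PP inside our ancient bright painting through that pattern without their lawyer in a rhythm behind some chapter]; [PP through that pattern without their lawyer in a rhythm behind some chapter]; [PP without their lawyer in a rhythm behind some chapter]; [PP in a rhythm behind some chapter]; [PP behind some chapter] — that makes 5.

5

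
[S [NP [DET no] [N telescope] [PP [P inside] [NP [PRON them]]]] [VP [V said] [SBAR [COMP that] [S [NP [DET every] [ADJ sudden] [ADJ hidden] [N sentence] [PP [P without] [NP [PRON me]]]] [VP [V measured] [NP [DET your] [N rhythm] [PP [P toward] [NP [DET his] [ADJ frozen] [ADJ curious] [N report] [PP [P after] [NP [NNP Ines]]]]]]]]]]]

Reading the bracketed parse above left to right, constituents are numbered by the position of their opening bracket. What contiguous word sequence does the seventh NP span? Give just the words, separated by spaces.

In left-to-right order the NP constituents are "no telescope inside them"; "them"; "every sudden hidden sentence without me"; "me"; "your rhythm toward his frozen curious report after Ines"; "his frozen curious report after Ines"; "Ines". Number 7 is "Ines".

Ines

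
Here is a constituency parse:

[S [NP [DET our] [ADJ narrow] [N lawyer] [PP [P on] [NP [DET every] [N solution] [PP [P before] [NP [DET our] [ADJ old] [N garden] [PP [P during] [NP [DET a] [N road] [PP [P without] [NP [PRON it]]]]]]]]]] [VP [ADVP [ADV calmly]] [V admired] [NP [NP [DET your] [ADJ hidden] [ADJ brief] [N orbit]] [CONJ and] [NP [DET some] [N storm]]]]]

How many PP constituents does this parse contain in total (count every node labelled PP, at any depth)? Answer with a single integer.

4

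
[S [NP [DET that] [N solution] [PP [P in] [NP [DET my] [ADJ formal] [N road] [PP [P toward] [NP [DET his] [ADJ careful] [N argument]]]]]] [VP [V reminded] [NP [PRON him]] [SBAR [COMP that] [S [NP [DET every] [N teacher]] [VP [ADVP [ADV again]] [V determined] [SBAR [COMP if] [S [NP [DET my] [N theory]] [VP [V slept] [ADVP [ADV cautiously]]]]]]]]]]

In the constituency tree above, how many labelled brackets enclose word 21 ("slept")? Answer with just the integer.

9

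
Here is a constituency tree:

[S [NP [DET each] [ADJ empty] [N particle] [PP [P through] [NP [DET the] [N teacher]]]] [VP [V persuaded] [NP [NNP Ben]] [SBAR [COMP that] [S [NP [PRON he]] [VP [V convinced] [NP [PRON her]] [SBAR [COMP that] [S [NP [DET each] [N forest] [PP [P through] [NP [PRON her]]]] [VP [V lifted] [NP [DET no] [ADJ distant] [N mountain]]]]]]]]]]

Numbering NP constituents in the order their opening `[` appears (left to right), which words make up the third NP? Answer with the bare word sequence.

Ben

The NP opening brackets appear, in order, over: "each empty particle through the teacher"; "the teacher"; "Ben"; "he"; "her"; "each forest through her"; "her"; "no distant mountain". The third one spans "Ben".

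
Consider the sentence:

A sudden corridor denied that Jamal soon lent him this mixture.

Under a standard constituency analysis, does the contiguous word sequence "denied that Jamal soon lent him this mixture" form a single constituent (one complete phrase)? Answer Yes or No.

Yes

"denied that Jamal soon lent him this mixture" is exactly the verb phrase [VP denied that Jamal soon lent him this mixture], a complete constituent.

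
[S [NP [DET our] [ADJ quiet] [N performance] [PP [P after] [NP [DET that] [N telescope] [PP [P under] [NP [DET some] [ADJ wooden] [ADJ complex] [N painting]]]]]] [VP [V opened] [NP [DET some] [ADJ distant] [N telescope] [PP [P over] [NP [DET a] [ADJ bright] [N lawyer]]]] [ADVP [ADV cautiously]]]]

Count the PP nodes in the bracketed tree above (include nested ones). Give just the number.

The PP constituents are: [PP after that telescope under some wooden complex painting]; [PP under some wooden complex painting]; [PP over a bright lawyer]. Total: 3.

3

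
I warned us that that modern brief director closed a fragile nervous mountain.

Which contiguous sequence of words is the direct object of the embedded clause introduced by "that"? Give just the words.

"closed" heads the VP of the embedded clause introduced by "that", and "a fragile nervous mountain" is its direct object.

a fragile nervous mountain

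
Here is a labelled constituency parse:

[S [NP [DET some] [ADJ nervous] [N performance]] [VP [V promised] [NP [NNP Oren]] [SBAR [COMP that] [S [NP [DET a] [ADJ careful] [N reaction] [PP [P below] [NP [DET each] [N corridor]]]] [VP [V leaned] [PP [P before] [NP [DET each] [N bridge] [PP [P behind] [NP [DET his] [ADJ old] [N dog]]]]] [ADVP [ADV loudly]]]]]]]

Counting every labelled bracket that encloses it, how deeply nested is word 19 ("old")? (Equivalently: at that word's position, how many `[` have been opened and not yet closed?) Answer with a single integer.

Counting open brackets not yet closed at "old": [S [VP [SBAR [S [VP [PP [NP [PP [NP [ADJ = 10.

10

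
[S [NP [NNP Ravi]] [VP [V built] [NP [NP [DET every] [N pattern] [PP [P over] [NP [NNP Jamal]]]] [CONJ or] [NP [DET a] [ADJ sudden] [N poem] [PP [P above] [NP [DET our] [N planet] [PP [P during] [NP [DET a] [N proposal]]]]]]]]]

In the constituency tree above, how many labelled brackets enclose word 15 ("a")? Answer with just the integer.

9

The word sits inside DET, which is inside NP, inside PP, inside NP, inside PP, inside NP, inside NP, inside VP, inside S — 9 brackets in all.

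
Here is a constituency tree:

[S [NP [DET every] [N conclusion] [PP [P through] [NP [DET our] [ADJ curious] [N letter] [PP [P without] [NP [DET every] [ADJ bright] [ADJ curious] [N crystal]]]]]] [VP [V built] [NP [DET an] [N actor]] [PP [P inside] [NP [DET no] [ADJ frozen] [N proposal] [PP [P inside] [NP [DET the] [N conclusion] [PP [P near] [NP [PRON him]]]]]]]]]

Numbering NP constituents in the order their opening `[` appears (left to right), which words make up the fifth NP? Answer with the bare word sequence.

no frozen proposal inside the conclusion near him

The NP opening brackets appear, in order, over: "every conclusion through our curious letter without every bright curious crystal"; "our curious letter without every bright curious crystal"; "every bright curious crystal"; "an actor"; "no frozen proposal inside the conclusion near him"; "the conclusion near him"; "him". The fifth one spans "no frozen proposal inside the conclusion near him".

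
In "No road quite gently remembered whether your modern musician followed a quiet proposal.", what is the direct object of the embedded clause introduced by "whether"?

a quiet proposal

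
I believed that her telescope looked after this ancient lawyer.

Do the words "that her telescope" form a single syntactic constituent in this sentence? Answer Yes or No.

No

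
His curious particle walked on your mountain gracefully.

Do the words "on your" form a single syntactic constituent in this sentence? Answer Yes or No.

The smallest constituent containing the whole sequence is the prepositional phrase [PP on your mountain], but the sequence is only part of it — it straddles the boundary between preposition "on" and noun phrase "your mountain".

No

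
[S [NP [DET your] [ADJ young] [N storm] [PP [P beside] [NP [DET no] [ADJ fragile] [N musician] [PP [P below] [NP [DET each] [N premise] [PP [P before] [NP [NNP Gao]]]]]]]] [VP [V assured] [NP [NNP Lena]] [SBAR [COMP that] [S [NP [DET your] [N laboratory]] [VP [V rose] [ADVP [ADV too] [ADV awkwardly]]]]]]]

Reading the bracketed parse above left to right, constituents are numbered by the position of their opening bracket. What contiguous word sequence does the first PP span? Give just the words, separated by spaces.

beside no fragile musician below each premise before Gao

Opening `[PP` markers occur at word positions 4, 8, 11; the first of these opens the constituent [PP beside no fragile musician below each premise before Gao].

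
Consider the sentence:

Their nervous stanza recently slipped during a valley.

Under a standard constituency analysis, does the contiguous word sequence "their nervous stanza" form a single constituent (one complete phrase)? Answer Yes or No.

"their nervous stanza" is exactly the noun phrase [NP their nervous stanza], a complete constituent.

Yes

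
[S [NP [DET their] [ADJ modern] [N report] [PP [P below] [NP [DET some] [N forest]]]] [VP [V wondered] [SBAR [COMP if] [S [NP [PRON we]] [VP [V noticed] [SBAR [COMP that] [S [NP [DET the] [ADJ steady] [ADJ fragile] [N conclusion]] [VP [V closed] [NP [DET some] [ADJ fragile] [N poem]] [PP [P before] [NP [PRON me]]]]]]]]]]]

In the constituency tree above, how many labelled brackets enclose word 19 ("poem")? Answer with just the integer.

10

The word sits inside N, which is inside NP, inside VP, inside S, inside SBAR, inside VP, inside S, inside SBAR, inside VP, inside S — 10 brackets in all.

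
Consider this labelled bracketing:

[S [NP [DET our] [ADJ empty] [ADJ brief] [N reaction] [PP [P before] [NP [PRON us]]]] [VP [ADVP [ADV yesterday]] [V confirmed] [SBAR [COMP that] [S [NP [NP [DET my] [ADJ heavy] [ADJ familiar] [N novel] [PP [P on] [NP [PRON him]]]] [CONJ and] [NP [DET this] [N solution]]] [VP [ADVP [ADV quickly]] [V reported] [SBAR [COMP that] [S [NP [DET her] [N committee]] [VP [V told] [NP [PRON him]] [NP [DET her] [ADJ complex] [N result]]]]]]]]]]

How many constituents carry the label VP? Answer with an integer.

Scanning left to right, an opening `[VP` appears at word positions 7, 19, 24 — 3 in total.

3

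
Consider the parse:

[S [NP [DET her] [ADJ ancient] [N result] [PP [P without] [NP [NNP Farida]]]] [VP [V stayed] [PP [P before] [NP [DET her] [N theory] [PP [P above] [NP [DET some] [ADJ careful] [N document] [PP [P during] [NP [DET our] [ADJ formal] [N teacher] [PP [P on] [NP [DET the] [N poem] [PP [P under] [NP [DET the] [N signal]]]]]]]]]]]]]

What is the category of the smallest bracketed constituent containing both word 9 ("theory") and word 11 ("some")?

Both words fall inside [NP her theory above some careful document during our formal teacher on the poem under the signal] (words 8–23), and no smaller constituent contains them both. Label: NP.

NP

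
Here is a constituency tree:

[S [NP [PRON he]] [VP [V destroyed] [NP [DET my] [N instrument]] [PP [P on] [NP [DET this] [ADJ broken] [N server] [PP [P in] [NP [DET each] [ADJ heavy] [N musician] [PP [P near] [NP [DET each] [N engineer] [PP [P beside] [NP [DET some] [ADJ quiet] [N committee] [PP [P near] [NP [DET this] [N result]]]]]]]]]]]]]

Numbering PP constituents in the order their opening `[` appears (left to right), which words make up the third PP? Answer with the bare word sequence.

Opening `[PP` markers occur at word positions 5, 9, 13, 16, 20; the third of these opens the constituent [PP near each engineer beside some quiet committee near this result].

near each engineer beside some quiet committee near this result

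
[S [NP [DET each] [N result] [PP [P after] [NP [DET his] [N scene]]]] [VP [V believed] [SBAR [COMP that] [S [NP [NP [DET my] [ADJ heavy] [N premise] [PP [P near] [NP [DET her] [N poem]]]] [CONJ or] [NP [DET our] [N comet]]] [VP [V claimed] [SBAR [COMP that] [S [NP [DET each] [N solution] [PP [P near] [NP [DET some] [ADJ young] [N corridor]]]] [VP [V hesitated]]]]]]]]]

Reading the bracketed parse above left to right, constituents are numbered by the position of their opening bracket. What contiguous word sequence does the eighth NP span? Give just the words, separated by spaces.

In left-to-right order the NP constituents are "each result after his scene"; "his scene"; "my heavy premise near her poem or our comet"; "my heavy premise near her poem"; "her poem"; "our comet"; "each solution near some young corridor"; "some young corridor". Number 8 is "some young corridor".

some young corridor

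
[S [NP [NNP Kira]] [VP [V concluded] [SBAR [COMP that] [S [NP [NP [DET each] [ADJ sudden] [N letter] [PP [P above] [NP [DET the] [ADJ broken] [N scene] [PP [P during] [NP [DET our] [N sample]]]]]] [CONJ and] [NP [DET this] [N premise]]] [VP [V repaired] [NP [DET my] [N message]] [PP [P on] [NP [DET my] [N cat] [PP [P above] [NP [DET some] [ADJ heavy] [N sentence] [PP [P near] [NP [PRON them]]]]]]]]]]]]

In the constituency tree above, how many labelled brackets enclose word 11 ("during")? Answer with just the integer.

10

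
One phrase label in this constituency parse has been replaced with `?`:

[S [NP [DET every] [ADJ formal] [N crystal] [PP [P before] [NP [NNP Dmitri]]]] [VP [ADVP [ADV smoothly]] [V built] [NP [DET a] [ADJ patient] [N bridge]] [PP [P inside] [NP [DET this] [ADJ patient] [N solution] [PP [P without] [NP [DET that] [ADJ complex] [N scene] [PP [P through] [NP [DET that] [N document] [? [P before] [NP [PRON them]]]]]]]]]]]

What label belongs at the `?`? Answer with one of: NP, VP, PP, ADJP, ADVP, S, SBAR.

PP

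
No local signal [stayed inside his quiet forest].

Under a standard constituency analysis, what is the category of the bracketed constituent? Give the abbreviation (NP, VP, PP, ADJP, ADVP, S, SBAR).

VP

"stayed" is the head of the bracketed span, so the span is a verb phrase: VP.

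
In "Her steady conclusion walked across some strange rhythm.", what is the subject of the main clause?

her steady conclusion

In the main clause the verb is "walked"; the NP preceding it, "her steady conclusion", is the subject.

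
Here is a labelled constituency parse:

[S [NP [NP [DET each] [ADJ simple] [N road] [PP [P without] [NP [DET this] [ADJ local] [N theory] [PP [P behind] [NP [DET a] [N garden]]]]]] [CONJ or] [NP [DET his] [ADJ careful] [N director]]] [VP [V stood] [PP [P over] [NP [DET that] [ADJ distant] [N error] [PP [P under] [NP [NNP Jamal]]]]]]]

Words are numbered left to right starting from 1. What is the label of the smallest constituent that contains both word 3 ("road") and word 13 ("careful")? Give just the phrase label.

The smallest bracket enclosing both words is [NP each simple road without this local theory behind a garden or his careful director], so the label is NP.

NP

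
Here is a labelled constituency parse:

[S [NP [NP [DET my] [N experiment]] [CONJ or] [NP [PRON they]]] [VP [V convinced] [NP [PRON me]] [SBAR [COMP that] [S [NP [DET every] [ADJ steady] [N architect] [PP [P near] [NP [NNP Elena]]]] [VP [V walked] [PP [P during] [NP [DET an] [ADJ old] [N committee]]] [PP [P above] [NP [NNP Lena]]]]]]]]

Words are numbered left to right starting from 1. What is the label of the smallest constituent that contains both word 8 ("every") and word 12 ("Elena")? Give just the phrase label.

Word 8 lies under S → VP → SBAR → S → NP → DET; word 12 lies under S → VP → SBAR → S → NP → PP → NP → NNP. The lowest shared node is the NP.

NP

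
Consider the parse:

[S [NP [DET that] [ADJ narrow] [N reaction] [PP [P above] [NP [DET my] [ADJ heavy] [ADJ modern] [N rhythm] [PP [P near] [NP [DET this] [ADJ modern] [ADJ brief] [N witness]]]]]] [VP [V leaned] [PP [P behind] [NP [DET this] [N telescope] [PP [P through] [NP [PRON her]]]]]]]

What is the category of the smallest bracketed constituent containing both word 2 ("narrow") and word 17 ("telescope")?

S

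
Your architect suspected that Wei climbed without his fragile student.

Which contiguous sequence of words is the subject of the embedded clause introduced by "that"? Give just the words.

Wei

"Wei" is the NP that combines with the VP headed by "climbed" to form the embedded clause introduced by "that" — the subject.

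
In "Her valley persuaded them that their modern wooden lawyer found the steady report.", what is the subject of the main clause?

her valley

The subject of the main clause is the NP immediately before the verb "persuaded": "her valley".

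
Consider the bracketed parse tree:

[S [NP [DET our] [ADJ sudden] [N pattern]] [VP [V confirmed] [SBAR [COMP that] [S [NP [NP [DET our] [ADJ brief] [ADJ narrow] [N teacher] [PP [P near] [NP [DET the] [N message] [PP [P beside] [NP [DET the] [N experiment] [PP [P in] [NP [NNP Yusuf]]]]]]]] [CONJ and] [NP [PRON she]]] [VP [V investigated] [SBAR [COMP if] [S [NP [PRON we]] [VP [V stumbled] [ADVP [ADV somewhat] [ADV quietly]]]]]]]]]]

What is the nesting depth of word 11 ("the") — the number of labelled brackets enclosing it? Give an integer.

9

Counting open brackets not yet closed at "the": [S [VP [SBAR [S [NP [NP [PP [NP [DET = 9.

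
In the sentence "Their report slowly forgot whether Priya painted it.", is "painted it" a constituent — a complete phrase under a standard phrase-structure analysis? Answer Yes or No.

"painted it" is exactly the verb phrase [VP painted it], a complete constituent.

Yes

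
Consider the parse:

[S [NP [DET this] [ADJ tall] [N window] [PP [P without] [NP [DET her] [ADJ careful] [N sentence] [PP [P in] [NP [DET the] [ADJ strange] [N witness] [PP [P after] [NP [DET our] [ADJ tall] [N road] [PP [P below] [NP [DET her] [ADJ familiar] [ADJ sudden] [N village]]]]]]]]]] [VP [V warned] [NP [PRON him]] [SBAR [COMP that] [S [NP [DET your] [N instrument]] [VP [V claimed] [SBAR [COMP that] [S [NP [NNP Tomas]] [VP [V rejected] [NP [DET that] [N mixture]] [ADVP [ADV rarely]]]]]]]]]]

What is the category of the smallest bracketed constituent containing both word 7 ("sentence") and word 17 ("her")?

Both words fall inside [NP her careful sentence in the strange witness after our tall road below her familiar sudden village] (words 5–20), and no smaller constituent contains them both. Label: NP.

NP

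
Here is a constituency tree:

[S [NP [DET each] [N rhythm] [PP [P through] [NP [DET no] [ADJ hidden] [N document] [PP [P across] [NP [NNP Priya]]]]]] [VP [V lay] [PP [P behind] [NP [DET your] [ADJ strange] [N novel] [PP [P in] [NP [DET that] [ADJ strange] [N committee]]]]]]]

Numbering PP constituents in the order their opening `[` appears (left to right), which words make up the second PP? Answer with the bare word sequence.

across Priya

The PP opening brackets appear, in order, over: "through no hidden document across Priya"; "across Priya"; "behind your strange novel in that strange committee"; "in that strange committee". The second one spans "across Priya".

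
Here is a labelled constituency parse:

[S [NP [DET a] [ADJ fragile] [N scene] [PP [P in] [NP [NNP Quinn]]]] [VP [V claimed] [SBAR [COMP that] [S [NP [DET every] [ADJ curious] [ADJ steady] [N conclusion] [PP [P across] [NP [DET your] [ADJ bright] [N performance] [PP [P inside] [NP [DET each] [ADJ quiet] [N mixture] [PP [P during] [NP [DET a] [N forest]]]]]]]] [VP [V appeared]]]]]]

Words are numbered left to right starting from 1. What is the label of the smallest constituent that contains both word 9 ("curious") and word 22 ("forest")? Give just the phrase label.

The smallest bracket enclosing both words is [NP every curious steady conclusion across your bright performance inside each quiet mixture during a forest], so the label is NP.

NP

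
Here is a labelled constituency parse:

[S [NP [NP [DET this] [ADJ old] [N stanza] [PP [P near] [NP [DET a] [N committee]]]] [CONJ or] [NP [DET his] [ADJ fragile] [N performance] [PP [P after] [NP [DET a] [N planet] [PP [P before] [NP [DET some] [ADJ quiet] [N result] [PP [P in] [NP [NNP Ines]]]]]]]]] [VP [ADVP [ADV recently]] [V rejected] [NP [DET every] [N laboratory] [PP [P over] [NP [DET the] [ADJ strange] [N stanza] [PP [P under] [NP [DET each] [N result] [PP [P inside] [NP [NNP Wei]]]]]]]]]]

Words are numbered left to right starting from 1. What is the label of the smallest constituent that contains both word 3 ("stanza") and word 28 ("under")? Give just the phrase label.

Word 3 lies under S → NP → NP → N; word 28 lies under S → VP → NP → PP → NP → PP → P. The lowest shared node is the S.

S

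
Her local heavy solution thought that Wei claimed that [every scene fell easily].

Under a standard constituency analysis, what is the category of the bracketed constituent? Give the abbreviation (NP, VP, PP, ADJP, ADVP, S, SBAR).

"fell" is the head of the bracketed span, so the span is a clause: S.

S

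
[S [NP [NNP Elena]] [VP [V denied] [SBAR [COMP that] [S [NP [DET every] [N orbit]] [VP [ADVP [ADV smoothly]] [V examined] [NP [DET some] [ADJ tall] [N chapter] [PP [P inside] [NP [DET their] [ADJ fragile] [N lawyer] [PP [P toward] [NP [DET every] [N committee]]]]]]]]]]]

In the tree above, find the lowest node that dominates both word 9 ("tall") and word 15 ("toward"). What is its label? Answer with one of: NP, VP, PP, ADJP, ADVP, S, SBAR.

Both words fall inside [NP some tall chapter inside their fragile lawyer toward every committee] (words 8–17), and no smaller constituent contains them both. Label: NP.

NP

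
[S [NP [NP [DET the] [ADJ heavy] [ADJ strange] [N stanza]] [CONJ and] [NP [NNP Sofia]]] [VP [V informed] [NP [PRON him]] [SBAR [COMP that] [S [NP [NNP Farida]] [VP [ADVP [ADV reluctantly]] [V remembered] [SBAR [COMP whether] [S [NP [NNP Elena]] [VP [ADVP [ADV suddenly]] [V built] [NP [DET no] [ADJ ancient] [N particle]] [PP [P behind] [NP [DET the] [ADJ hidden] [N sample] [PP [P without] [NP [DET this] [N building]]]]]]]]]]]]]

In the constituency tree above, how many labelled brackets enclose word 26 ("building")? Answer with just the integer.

13

The word sits inside N, which is inside NP, inside PP, inside NP, inside PP, inside VP, inside S, inside SBAR, inside VP, inside S, inside SBAR, inside VP, inside S — 13 brackets in all.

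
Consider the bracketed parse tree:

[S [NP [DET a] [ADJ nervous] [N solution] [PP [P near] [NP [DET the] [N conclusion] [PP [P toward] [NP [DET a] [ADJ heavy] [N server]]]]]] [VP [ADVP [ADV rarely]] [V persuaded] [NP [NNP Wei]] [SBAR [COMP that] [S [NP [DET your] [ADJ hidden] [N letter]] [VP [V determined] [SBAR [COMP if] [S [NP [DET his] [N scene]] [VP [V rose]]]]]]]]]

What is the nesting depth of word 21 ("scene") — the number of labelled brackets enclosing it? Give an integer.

9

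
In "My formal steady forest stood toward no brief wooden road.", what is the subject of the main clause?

The subject of the main clause is the NP immediately before the verb "stood": "my formal steady forest".

my formal steady forest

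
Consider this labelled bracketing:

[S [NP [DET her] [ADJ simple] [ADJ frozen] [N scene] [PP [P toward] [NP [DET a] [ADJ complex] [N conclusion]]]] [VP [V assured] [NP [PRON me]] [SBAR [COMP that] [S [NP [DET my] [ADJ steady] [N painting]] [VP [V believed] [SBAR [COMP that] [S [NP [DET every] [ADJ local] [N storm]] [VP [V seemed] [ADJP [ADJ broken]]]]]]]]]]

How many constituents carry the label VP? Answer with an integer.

3

The VP constituents are: [VP assured me that my steady painting believed that every local storm seemed broken]; [VP believed that every local storm seemed broken]; [VP seemed broken]. Total: 3.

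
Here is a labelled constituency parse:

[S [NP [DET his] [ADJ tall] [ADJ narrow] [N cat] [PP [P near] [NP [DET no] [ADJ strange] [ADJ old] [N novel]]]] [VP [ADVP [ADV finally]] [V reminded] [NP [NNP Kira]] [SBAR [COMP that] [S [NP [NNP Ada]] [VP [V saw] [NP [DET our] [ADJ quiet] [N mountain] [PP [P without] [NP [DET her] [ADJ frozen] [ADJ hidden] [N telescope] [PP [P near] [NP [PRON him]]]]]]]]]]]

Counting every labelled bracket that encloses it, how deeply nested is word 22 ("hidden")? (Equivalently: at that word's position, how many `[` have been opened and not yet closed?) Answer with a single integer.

The word sits inside ADJ, which is inside NP, inside PP, inside NP, inside VP, inside S, inside SBAR, inside VP, inside S — 9 brackets in all.

9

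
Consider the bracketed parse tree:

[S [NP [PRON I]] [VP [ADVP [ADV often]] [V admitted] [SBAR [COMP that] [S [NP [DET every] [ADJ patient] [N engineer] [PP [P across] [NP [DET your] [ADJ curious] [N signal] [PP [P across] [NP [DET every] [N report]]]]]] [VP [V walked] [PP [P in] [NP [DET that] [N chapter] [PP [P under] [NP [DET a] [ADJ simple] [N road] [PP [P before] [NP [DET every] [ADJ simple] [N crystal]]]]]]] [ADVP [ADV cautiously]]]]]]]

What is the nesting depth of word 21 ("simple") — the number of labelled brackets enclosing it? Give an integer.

10

Counting open brackets not yet closed at "simple": [S [VP [SBAR [S [VP [PP [NP [PP [NP [ADJ = 10.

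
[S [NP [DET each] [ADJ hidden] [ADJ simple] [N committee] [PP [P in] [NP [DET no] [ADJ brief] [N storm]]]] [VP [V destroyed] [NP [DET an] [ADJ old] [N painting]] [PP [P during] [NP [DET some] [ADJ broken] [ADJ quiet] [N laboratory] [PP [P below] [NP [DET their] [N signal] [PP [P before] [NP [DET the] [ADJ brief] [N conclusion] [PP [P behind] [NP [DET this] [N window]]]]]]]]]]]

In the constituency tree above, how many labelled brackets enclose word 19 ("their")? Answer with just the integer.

7

Path from the root down to the word: S → VP → PP → NP → PP → NP → DET. That is 7 enclosing brackets.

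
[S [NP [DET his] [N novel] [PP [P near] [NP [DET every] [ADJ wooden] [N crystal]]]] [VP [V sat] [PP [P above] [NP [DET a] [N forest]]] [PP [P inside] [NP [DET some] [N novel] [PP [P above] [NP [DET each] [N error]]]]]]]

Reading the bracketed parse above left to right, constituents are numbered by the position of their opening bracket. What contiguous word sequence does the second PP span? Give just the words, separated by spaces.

above a forest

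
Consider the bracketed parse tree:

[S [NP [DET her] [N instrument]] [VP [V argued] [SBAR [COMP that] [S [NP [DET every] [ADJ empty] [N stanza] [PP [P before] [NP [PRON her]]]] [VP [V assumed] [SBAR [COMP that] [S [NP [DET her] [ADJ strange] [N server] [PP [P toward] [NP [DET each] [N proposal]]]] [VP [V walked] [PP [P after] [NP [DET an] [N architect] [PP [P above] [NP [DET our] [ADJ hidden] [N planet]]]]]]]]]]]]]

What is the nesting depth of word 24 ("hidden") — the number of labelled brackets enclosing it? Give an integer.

13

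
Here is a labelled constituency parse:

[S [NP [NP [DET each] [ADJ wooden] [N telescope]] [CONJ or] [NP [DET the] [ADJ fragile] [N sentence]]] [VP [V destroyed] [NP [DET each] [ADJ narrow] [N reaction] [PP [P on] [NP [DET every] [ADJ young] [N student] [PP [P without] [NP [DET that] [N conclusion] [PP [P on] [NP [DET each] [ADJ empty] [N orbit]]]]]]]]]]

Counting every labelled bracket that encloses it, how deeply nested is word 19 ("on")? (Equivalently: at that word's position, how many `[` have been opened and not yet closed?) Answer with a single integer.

9

The word sits inside P, which is inside PP, inside NP, inside PP, inside NP, inside PP, inside NP, inside VP, inside S — 9 brackets in all.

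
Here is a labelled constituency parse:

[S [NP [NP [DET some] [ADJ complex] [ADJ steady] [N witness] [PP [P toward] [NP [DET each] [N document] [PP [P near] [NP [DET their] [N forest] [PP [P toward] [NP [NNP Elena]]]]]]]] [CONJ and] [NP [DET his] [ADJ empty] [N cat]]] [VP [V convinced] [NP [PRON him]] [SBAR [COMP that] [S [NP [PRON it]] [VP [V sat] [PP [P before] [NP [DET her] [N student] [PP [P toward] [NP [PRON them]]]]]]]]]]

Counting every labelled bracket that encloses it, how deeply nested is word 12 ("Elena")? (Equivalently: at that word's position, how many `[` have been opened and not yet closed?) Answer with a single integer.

10

Path from the root down to the word: S → NP → NP → PP → NP → PP → NP → PP → NP → NNP. That is 10 enclosing brackets.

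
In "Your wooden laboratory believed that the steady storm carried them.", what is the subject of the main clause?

your wooden laboratory

"your wooden laboratory" is the NP that combines with the VP headed by "believed" to form the main clause — the subject.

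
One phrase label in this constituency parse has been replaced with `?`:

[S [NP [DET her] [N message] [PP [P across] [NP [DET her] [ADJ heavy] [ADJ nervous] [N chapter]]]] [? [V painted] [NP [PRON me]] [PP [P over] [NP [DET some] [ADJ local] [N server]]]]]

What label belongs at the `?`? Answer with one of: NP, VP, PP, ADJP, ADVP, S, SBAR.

The `?` node immediately contains: V 'painted', NP, PP. That is the internal structure of a verb phrase, so the label is VP.

VP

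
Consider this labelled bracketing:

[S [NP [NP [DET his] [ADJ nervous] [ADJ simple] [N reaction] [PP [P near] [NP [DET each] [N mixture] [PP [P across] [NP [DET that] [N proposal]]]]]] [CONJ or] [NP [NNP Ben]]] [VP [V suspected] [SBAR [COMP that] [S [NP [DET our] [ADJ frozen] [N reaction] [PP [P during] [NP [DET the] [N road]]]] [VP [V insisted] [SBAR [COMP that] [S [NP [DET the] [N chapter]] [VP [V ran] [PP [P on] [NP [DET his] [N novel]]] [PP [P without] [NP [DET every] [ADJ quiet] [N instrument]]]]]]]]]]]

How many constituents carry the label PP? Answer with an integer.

Listing each PP by its span: [PP near each mixture across that proposal]; [PP across that proposal]; [PP during the road]; [PP on his novel]; [PP without every quiet instrument] — that makes 5.

5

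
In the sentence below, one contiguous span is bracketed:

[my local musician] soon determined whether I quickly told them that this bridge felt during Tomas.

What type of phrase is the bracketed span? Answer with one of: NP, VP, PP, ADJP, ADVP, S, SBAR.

NP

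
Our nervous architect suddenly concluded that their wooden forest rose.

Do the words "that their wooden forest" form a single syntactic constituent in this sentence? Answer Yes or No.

No

The sequence begins inside the complementizer "that" and ends inside the clause "their wooden forest rose"; it crosses a phrase boundary, so no single node in the tree spans exactly those words.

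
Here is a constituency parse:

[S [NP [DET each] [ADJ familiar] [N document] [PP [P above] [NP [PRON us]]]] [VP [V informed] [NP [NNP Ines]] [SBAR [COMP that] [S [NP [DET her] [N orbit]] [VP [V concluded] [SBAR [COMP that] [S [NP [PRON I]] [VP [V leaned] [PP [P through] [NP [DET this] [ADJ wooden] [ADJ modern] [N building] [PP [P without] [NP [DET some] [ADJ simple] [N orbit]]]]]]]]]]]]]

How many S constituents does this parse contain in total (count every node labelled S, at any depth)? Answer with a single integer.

3

Scanning left to right, an opening `[S` appears at word positions 1, 9, 13 — 3 in total.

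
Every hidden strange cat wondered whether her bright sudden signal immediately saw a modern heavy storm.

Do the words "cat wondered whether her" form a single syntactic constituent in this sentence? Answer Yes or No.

The sequence begins inside the noun phrase "every hidden strange cat" and ends inside the verb phrase "wondered whether her bright sudden signal immediately saw a modern heavy storm"; it crosses a phrase boundary, so no single node in the tree spans exactly those words.

No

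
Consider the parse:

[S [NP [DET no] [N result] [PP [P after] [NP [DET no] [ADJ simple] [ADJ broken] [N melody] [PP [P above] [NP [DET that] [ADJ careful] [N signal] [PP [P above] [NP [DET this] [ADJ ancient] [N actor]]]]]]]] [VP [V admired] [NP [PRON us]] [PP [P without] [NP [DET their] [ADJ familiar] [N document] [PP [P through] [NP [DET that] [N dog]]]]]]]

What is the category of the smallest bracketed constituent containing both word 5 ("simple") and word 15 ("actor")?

NP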